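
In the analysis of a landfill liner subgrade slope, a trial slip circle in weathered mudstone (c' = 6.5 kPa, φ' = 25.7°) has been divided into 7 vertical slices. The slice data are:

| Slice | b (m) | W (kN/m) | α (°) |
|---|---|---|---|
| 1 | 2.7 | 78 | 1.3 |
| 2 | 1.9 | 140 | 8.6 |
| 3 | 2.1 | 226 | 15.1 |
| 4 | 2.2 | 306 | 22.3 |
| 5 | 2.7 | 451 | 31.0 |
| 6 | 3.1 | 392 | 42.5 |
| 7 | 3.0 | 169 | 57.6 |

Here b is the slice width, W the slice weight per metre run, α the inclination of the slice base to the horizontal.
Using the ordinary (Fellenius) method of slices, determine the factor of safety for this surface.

Ordinary method of slices: FS = Σ[c'·Δl_i + (W_i cosα_i)·tanφ'] / Σ W_i sinα_i, with Δl_i = b_i / cosα_i.
Slice 1: Δl = 2.7/cos1.3° = 2.701 m; N'_1 = 78·cos1.3° = 78.0; c'Δl = 17.55; W sinα = 1.8
Slice 2: Δl = 1.9/cos8.6° = 1.922 m; N'_2 = 140·cos8.6° = 138.4; c'Δl = 12.49; W sinα = 20.9
Slice 3: Δl = 2.1/cos15.1° = 2.175 m; N'_3 = 226·cos15.1° = 218.2; c'Δl = 14.14; W sinα = 58.9
Slice 4: Δl = 2.2/cos22.3° = 2.378 m; N'_4 = 306·cos22.3° = 283.1; c'Δl = 15.46; W sinα = 116.1
Slice 5: Δl = 2.7/cos31.0° = 3.150 m; N'_5 = 451·cos31.0° = 386.6; c'Δl = 20.47; W sinα = 232.3
Slice 6: Δl = 3.1/cos42.5° = 4.205 m; N'_6 = 392·cos42.5° = 289.0; c'Δl = 27.33; W sinα = 264.8
Slice 7: Δl = 3.0/cos57.6° = 5.599 m; N'_7 = 169·cos57.6° = 90.6; c'Δl = 36.39; W sinα = 142.7
Σc'Δl = 143.8 kN/m; ΣN' = 1483.9 kN/m; ΣW sinα = 837.5 kN/m
Resisting = 143.8 + 1483.9·tan25.7° = 143.8 + 714.1 = 858.0 kN/m
FS = 858.0 / 837.5 = 1.024

FS = 1.02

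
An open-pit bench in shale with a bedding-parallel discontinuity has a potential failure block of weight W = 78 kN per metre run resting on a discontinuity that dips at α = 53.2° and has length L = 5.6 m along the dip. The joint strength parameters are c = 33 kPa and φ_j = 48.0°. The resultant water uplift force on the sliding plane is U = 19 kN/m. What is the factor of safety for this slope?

FS = 3.45

Resolving the block weight along and normal to the plane and applying the Mohr–Coulomb strength on the joint:
N' = W cosα − U = 78·cos53.2° − 19 = 27.7 kN/m
Driving force T = W sinα = 78·sin53.2° = 62.5 kN/m
Resisting force R = c·L + N'·tanφ_j = 33·5.6 + 27.7·tan48.0° = 184.8 + 30.8 = 215.6 kN/m
FS = R / T = 215.6 / 62.5 = 3.452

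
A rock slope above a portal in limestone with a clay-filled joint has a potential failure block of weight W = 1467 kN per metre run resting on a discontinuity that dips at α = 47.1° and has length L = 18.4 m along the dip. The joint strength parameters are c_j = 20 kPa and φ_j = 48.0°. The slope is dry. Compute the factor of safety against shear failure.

Resolving the block weight along and normal to the plane and applying the Mohr–Coulomb strength on the joint:
N' = W cosα = 1467·cos47.1° = 998.6 kN/m
Driving force T = W sinα = 1467·sin47.1° = 1074.6 kN/m
Resisting force R = c_j·L + N'·tanφ_j = 20·18.4 + 998.6·tan48.0° = 368.0 + 1109.1 = 1477.1 kN/m
FS = R / T = 1477.1 / 1074.6 = 1.374

FS = 1.37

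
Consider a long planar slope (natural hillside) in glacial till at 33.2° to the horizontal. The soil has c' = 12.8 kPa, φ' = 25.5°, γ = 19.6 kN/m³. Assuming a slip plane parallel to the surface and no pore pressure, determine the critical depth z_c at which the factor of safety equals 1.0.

z_c = 5.26 m

Setting FS = 1.00 in FS = [c' + γz cos²β tanφ'] / [γz sinβ cosβ] and solving for z:
z = c' / [γ cosβ (FS·sinβ − cosβ·tanφ')]
  = 12.8 / [19.6·cos33.2°·(1.00·sin33.2° − cos33.2°·tan25.5°)]
  = 12.8 / [19.6·0.8368·(1.00·0.5476 − 0.8368·0.4770)]
  = 12.8 / 2.4346 = 5.257 m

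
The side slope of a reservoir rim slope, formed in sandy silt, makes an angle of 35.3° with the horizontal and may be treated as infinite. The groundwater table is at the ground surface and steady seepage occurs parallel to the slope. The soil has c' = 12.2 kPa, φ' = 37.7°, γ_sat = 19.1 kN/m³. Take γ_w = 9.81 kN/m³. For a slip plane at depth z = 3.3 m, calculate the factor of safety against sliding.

With seepage parallel to the slope and the water table at the surface, the effective normal stress on the slip plane uses the buoyant unit weight γ' = γ_sat − γ_w while the driving shear stress uses γ_sat:
FS = [c' + γ' z cos²β tanφ'] / [γ_sat z sinβ cosβ]
γ' = 19.1 − 9.81 = 9.29 kN/m³
Numerator = 12.2 + 9.29·3.3·cos²35.3°·tan37.7° = 12.2 + 9.29·3.3·0.6661·0.7729 = 27.982 kPa
Denominator = 19.1·3.3·sin35.3°·cos35.3° = 19.1·3.3·0.5779·0.8161 = 29.726 kPa
FS = 27.982 / 29.726 = 0.941

FS = 0.94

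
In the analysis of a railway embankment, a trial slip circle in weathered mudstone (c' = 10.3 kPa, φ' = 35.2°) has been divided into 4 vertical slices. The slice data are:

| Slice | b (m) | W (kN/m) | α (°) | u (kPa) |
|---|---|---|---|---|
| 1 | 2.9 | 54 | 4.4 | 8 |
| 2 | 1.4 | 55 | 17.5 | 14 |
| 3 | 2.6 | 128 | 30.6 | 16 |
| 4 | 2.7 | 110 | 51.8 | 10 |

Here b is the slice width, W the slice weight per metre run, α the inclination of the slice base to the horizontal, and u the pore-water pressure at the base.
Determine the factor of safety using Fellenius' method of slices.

Ordinary method of slices: FS = Σ[c'·Δl_i + (W_i cosα_i − u_i·Δl_i)·tanφ'] / Σ W_i sinα_i, with Δl_i = b_i / cosα_i.
Slice 1: Δl = 2.9/cos4.4° = 2.909 m; N'_1 = 54·cos4.4° − 8·2.909 = 30.6; c'Δl = 29.96; W sinα = 4.1
Slice 2: Δl = 1.4/cos17.5° = 1.468 m; N'_2 = 55·cos17.5° − 14·1.468 = 31.9; c'Δl = 15.12; W sinα = 16.5
Slice 3: Δl = 2.6/cos30.6° = 3.021 m; N'_3 = 128·cos30.6° − 16·3.021 = 61.8; c'Δl = 31.11; W sinα = 65.2
Slice 4: Δl = 2.7/cos51.8° = 4.366 m; N'_4 = 110·cos51.8° − 10·4.366 = 24.4; c'Δl = 44.97; W sinα = 86.4
Σc'Δl = 121.2 kN/m; ΣN' = 148.7 kN/m; ΣW sinα = 172.3 kN/m
Resisting = 121.2 + 148.7·tan35.2° = 121.2 + 104.9 = 226.0 kN/m
FS = 226.0 / 172.3 = 1.312

FS = 1.31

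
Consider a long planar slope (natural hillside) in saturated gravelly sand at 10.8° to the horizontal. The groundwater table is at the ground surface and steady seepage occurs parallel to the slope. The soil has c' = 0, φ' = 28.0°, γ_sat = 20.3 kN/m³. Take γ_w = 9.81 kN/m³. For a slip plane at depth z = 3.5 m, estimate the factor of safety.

FS = 1.44

With seepage parallel to the slope and the water table at the surface, the effective normal stress on the slip plane uses the buoyant unit weight γ' = γ_sat − γ_w while the driving shear stress uses γ_sat:
FS = [c' + γ' z cos²β tanφ'] / [γ_sat z sinβ cosβ]
(For c' = 0 this reduces to FS = (γ'/γ_sat)·tanφ'/tanβ.)
γ' = 20.3 − 9.81 = 10.49 kN/m³
Numerator = 0.0 + 10.49·3.5·cos²10.8°·tan28.0° = 0.0 + 10.49·3.5·0.9649·0.5317 = 18.836 kPa
Denominator = 20.3·3.5·sin10.8°·cos10.8° = 20.3·3.5·0.1874·0.9823 = 13.078 kPa
FS = 18.836 / 13.078 = 1.440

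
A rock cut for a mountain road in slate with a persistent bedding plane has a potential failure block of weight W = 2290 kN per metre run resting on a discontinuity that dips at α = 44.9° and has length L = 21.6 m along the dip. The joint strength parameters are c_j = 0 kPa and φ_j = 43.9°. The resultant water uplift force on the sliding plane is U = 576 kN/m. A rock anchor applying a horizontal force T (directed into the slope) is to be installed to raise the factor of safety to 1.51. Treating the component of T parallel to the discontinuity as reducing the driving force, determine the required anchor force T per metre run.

Resolving forces along and normal to the sliding plane, with the horizontal anchor force T adding T·sinα to the effective normal force and T·cosα acting up the plane against the driving force:
FS = [c_jL + (W cosα − U + T sinα) tanφ_j] / [W sinα − T cosα]
Without the anchor: N' = 1046.1 kN/m, driving T_d = 1616.4 kN/m, resisting R = 0·21.6 + 1046.1·tan43.9° = 1006.7 kN/m, FS = 0.62.
Setting FS = 1.51 and solving for T:
1.51·(1616.4 − T cos44.9°) = 1006.7 + T sin44.9°·tan43.9°
T·(sin44.9°·tan43.9° + 1.51·cos44.9°) = 1.51·1616.4 − 1006.7
T·(0.7059·0.9623 + 1.51·0.7083) = 2440.8 − 1006.7 = 1434.2
T·1.7489 = 1434.2
T = 820.0 kN/m

T = 820 kN/m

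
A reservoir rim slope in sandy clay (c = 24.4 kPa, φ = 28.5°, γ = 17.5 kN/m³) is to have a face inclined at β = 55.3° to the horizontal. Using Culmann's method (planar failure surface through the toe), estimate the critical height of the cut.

Culmann's analysis gives the critical failure plane at α_cr = (β + φ)/2 = (55.3 + 28.5)/2 = 41.9°, and the critical height
H_c = (4c/γ) · sinβ cosφ / [1 − cos(β − φ)]
    = (4·24.4/17.5) · sin55.3°·cos28.5° / [1 − cos(26.8°)]
    = 5.577 · 0.8221·0.8788 / [1 − 0.8926]
    = 5.577 · 0.7225 / 0.1074
    = 37.51 m

H_c = 37.51 m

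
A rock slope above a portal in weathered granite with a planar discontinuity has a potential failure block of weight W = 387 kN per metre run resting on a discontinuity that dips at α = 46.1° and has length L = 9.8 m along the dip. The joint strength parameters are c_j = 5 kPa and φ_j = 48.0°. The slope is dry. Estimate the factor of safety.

Resolving the block weight along and normal to the plane and applying the Mohr–Coulomb strength on the joint:
N' = W cosα = 387·cos46.1° = 268.3 kN/m
Driving force T = W sinα = 387·sin46.1° = 278.9 kN/m
Resisting force R = c_j·L + N'·tanφ_j = 5·9.8 + 268.3·tan48.0° = 49.0 + 298.0 = 347.0 kN/m
FS = R / T = 347.0 / 278.9 = 1.244

FS = 1.24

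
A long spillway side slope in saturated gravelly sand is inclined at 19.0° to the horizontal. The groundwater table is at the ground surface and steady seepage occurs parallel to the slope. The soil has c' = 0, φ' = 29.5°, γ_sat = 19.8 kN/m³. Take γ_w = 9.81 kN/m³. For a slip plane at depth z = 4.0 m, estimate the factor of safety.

FS = 0.83

With seepage parallel to the slope and the water table at the surface, the effective normal stress on the slip plane uses the buoyant unit weight γ' = γ_sat − γ_w while the driving shear stress uses γ_sat:
FS = [c' + γ' z cos²β tanφ'] / [γ_sat z sinβ cosβ]
(For c' = 0 this reduces to FS = (γ'/γ_sat)·tanφ'/tanβ.)
γ' = 19.8 − 9.81 = 9.99 kN/m³
Numerator = 0.0 + 9.99·4.0·cos²19.0°·tan29.5° = 0.0 + 9.99·4.0·0.8940·0.5658 = 20.212 kPa
Denominator = 19.8·4.0·sin19.0°·cos19.0° = 19.8·4.0·0.3256·0.9455 = 24.380 kPa
FS = 20.212 / 24.380 = 0.829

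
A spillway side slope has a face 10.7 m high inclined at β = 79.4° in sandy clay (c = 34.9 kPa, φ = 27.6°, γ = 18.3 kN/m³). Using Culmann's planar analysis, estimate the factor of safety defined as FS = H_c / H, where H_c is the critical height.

H_c = (4c/γ) · sinβ cosφ / [1 − cos(β − φ)]
    = (4·34.9/18.3) · sin79.4°·cos27.6° / [1 − cos51.8°]
    = 7.628 · 0.8711 / 0.3816 = 17.41 m
FS = H_c / H = 17.41 / 10.7 = 1.627

FS = 1.63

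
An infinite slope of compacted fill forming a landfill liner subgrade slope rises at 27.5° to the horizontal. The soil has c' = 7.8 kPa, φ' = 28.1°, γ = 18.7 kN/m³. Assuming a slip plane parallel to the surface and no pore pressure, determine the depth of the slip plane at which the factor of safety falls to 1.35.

z = 3.14 m

Setting FS = 1.35 in FS = [c' + γz cos²β tanφ'] / [γz sinβ cosβ] and solving for z:
z = c' / [γ cosβ (FS·sinβ − cosβ·tanφ')]
  = 7.8 / [18.7·cos27.5°·(1.35·sin27.5° − cos27.5°·tan28.1°)]
  = 7.8 / [18.7·0.8870·(1.35·0.4617 − 0.8870·0.5340)]
  = 7.8 / 2.4838 = 3.140 m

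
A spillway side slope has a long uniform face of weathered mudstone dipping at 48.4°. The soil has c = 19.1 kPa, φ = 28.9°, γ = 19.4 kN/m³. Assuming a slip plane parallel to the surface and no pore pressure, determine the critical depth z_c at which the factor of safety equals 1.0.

Setting FS = 1.00 in FS = [c + γz cos²β tanφ] / [γz sinβ cosβ] and solving for z:
z = c / [γ cosβ (FS·sinβ − cosβ·tanφ)]
  = 19.1 / [19.4·cos48.4°·(1.00·sin48.4° − cos48.4°·tan28.9°)]
  = 19.1 / [19.4·0.6639·(1.00·0.7478 − 0.6639·0.5520)]
  = 19.1 / 4.9111 = 3.889 m

z_c = 3.89 m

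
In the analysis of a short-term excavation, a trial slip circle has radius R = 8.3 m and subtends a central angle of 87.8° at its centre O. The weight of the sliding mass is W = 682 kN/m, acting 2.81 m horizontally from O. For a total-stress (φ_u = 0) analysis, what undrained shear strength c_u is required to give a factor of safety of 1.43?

FS = c_u·L_a·R / (W·d), so c_u = FS·W·d / (L_a·R).
Arc length L_a = R·θ = 8.3·(87.8°·π/180) = 8.3·1.5324 = 12.72 m
c_u = 1.43·682·2.81 / (12.72·8.3) = 2740.5 / 105.57 = 25.96 kPa

c_u = 26.0 kPa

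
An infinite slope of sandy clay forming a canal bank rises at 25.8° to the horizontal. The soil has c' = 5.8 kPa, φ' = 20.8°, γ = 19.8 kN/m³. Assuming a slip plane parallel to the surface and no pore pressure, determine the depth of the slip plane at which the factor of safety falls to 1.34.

Setting FS = 1.34 in FS = [c' + γz cos²β tanφ'] / [γz sinβ cosβ] and solving for z:
z = c' / [γ cosβ (FS·sinβ − cosβ·tanφ')]
  = 5.8 / [19.8·cos25.8°·(1.34·sin25.8° − cos25.8°·tan20.8°)]
  = 5.8 / [19.8·0.9003·(1.34·0.4352 − 0.9003·0.3799)]
  = 5.8 / 4.2999 = 1.349 m

z = 1.35 m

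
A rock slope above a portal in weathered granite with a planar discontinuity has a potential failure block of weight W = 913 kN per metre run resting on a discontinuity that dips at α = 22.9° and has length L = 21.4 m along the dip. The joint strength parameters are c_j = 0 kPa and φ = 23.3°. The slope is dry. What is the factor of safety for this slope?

FS = 1.02

Resolving the block weight along and normal to the plane and applying the Mohr–Coulomb strength on the joint:
N' = W cosα = 913·cos22.9° = 841.0 kN/m
Driving force T = W sinα = 913·sin22.9° = 355.3 kN/m
Resisting force R = c_j·L + N'·tanφ = 0·21.4 + 841.0·tan23.3° = 0.0 + 362.2 = 362.2 kN/m
FS = R / T = 362.2 / 355.3 = 1.020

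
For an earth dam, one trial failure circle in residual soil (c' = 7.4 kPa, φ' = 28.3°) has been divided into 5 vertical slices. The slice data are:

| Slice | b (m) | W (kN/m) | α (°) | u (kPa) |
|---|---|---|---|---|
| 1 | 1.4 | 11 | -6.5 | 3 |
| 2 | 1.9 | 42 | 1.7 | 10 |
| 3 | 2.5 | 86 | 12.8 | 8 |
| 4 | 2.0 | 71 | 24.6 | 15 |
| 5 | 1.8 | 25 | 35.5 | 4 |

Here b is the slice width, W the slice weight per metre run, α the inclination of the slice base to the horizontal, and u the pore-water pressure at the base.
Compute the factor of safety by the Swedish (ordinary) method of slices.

FS = 2.37

Ordinary method of slices: FS = Σ[c'·Δl_i + (W_i cosα_i − u_i·Δl_i)·tanφ'] / Σ W_i sinα_i, with Δl_i = b_i / cosα_i.
Slice 1: Δl = 1.4/cos(-6.5°) = 1.409 m; N'_1 = 11·cos(-6.5°) − 3·1.409 = 6.7; c'Δl = 10.43; W sinα = -1.2
Slice 2: Δl = 1.9/cos1.7° = 1.901 m; N'_2 = 42·cos1.7° − 10·1.901 = 23.0; c'Δl = 14.07; W sinα = 1.2
Slice 3: Δl = 2.5/cos12.8° = 2.564 m; N'_3 = 86·cos12.8° − 8·2.564 = 63.4; c'Δl = 18.97; W sinα = 19.1
Slice 4: Δl = 2.0/cos24.6° = 2.200 m; N'_4 = 71·cos24.6° − 15·2.200 = 31.6; c'Δl = 16.28; W sinα = 29.6
Slice 5: Δl = 1.8/cos35.5° = 2.211 m; N'_5 = 25·cos35.5° − 4·2.211 = 11.5; c'Δl = 16.36; W sinα = 14.5
Σc'Δl = 76.1 kN/m; ΣN' = 136.1 kN/m; ΣW sinα = 63.1 kN/m
Resisting = 76.1 + 136.1·tan28.3° = 76.1 + 73.3 = 149.4 kN/m
FS = 149.4 / 63.1 = 2.366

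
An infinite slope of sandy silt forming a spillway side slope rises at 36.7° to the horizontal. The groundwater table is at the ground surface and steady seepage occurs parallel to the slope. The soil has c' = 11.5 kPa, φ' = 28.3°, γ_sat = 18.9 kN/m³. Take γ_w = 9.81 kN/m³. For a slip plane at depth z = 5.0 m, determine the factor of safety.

FS = 0.60

With seepage parallel to the slope and the water table at the surface, the effective normal stress on the slip plane uses the buoyant unit weight γ' = γ_sat − γ_w while the driving shear stress uses γ_sat:
FS = [c' + γ' z cos²β tanφ'] / [γ_sat z sinβ cosβ]
γ' = 18.9 − 9.81 = 9.09 kN/m³
Numerator = 11.5 + 9.09·5.0·cos²36.7°·tan28.3° = 11.5 + 9.09·5.0·0.6428·0.5384 = 27.232 kPa
Denominator = 18.9·5.0·sin36.7°·cos36.7° = 18.9·5.0·0.5976·0.8018 = 45.281 kPa
FS = 27.232 / 45.281 = 0.601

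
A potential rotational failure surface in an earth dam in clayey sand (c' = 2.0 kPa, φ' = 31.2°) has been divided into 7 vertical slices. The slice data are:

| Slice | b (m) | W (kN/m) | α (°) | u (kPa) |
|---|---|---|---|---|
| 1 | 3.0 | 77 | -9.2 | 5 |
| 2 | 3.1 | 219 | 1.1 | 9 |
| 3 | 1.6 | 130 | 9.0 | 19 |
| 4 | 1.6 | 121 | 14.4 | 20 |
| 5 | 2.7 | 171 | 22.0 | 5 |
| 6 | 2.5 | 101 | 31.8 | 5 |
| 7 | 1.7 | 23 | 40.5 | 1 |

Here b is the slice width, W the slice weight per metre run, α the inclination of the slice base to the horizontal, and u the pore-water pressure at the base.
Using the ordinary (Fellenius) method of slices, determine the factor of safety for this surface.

Ordinary method of slices: FS = Σ[c'·Δl_i + (W_i cosα_i − u_i·Δl_i)·tanφ'] / Σ W_i sinα_i, with Δl_i = b_i / cosα_i.
Slice 1: Δl = 3.0/cos(-9.2°) = 3.039 m; N'_1 = 77·cos(-9.2°) − 5·3.039 = 60.8; c'Δl = 6.08; W sinα = -12.3
Slice 2: Δl = 3.1/cos1.1° = 3.101 m; N'_2 = 219·cos1.1° − 9·3.101 = 191.1; c'Δl = 6.20; W sinα = 4.2
Slice 3: Δl = 1.6/cos9.0° = 1.620 m; N'_3 = 130·cos9.0° − 19·1.620 = 97.6; c'Δl = 3.24; W sinα = 20.3
Slice 4: Δl = 1.6/cos14.4° = 1.652 m; N'_4 = 121·cos14.4° − 20·1.652 = 84.2; c'Δl = 3.30; W sinα = 30.1
Slice 5: Δl = 2.7/cos22.0° = 2.912 m; N'_5 = 171·cos22.0° − 5·2.912 = 144.0; c'Δl = 5.82; W sinα = 64.1
Slice 6: Δl = 2.5/cos31.8° = 2.942 m; N'_6 = 101·cos31.8° − 5·2.942 = 71.1; c'Δl = 5.88; W sinα = 53.2
Slice 7: Δl = 1.7/cos40.5° = 2.236 m; N'_7 = 23·cos40.5° − 1·2.236 = 15.3; c'Δl = 4.47; W sinα = 14.9
Σc'Δl = 35.0 kN/m; ΣN' = 664.0 kN/m; ΣW sinα = 174.5 kN/m
Resisting = 35.0 + 664.0·tan31.2° = 35.0 + 402.1 = 437.1 kN/m
FS = 437.1 / 174.5 = 2.505

FS = 2.50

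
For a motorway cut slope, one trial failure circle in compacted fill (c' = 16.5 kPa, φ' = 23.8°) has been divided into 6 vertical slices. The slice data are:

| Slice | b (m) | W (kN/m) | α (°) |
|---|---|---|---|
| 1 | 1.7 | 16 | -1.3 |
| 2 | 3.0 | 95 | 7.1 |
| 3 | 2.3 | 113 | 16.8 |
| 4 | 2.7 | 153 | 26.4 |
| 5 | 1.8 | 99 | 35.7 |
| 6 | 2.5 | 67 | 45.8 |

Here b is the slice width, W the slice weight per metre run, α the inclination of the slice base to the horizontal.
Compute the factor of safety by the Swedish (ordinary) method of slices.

FS = 2.18

Ordinary method of slices: FS = Σ[c'·Δl_i + (W_i cosα_i)·tanφ'] / Σ W_i sinα_i, with Δl_i = b_i / cosα_i.
Slice 1: Δl = 1.7/cos(-1.3°) = 1.700 m; N'_1 = 16·cos(-1.3°) = 16.0; c'Δl = 28.06; W sinα = -0.4
Slice 2: Δl = 3.0/cos7.1° = 3.023 m; N'_2 = 95·cos7.1° = 94.3; c'Δl = 49.88; W sinα = 11.7
Slice 3: Δl = 2.3/cos16.8° = 2.403 m; N'_3 = 113·cos16.8° = 108.2; c'Δl = 39.64; W sinα = 32.7
Slice 4: Δl = 2.7/cos26.4° = 3.014 m; N'_4 = 153·cos26.4° = 137.0; c'Δl = 49.74; W sinα = 68.0
Slice 5: Δl = 1.8/cos35.7° = 2.217 m; N'_5 = 99·cos35.7° = 80.4; c'Δl = 36.57; W sinα = 57.8
Slice 6: Δl = 2.5/cos45.8° = 3.586 m; N'_6 = 67·cos45.8° = 46.7; c'Δl = 59.17; W sinα = 48.0
Σc'Δl = 263.1 kN/m; ΣN' = 482.6 kN/m; ΣW sinα = 217.9 kN/m
Resisting = 263.1 + 482.6·tan23.8° = 263.1 + 212.8 = 475.9 kN/m
FS = 475.9 / 217.9 = 2.184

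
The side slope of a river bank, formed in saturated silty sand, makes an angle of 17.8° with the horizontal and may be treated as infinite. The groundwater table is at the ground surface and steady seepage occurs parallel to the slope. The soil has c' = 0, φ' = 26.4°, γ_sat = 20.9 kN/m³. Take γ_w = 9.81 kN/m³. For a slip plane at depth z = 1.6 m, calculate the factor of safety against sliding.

FS = 0.82

With seepage parallel to the slope and the water table at the surface, the effective normal stress on the slip plane uses the buoyant unit weight γ' = γ_sat − γ_w while the driving shear stress uses γ_sat:
FS = [c' + γ' z cos²β tanφ'] / [γ_sat z sinβ cosβ]
(For c' = 0 this reduces to FS = (γ'/γ_sat)·tanφ'/tanβ.)
γ' = 20.9 − 9.81 = 11.09 kN/m³
Numerator = 0.0 + 11.09·1.6·cos²17.8°·tan26.4° = 0.0 + 11.09·1.6·0.9066·0.4964 = 7.985 kPa
Denominator = 20.9·1.6·sin17.8°·cos17.8° = 20.9·1.6·0.3057·0.9521 = 9.733 kPa
FS = 7.985 / 9.733 = 0.820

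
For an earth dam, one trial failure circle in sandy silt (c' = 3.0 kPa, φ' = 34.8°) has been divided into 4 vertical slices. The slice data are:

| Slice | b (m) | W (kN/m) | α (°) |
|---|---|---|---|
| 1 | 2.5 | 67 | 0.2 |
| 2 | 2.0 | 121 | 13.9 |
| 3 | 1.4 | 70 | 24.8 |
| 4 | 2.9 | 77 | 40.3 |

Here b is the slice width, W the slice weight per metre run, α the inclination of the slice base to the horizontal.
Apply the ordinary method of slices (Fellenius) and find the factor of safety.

Ordinary method of slices: FS = Σ[c'·Δl_i + (W_i cosα_i)·tanφ'] / Σ W_i sinα_i, with Δl_i = b_i / cosα_i.
Slice 1: Δl = 2.5/cos0.2° = 2.500 m; N'_1 = 67·cos0.2° = 67.0; c'Δl = 7.50; W sinα = 0.2
Slice 2: Δl = 2.0/cos13.9° = 2.060 m; N'_2 = 121·cos13.9° = 117.5; c'Δl = 6.18; W sinα = 29.1
Slice 3: Δl = 1.4/cos24.8° = 1.542 m; N'_3 = 70·cos24.8° = 63.5; c'Δl = 4.63; W sinα = 29.4
Slice 4: Δl = 2.9/cos40.3° = 3.802 m; N'_4 = 77·cos40.3° = 58.7; c'Δl = 11.41; W sinα = 49.8
Σc'Δl = 29.7 kN/m; ΣN' = 306.7 kN/m; ΣW sinα = 108.5 kN/m
Resisting = 29.7 + 306.7·tan34.8° = 29.7 + 213.2 = 242.9 kN/m
FS = 242.9 / 108.5 = 2.239

FS = 2.24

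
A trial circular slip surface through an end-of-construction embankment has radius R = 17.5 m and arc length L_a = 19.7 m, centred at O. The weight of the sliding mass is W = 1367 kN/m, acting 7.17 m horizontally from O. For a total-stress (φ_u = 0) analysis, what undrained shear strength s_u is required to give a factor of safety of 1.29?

s_u = 36.7 kPa

FS = s_u·L_a·R / (W·d), so s_u = FS·W·d / (L_a·R).
s_u = 1.29·1367·7.17 / (19.70·17.5) = 12643.8 / 344.75 = 36.68 kPa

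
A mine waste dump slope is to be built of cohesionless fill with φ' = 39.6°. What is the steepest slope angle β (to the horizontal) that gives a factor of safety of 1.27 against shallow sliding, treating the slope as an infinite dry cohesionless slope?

β = 33.1°

For an infinite dry cohesionless slope FS = tanφ'/tanβ, so tanβ = tanφ' / FS.
tanβ = tan39.6° / 1.27 = 0.8273 / 1.27 = 0.6514
β = arctan(0.6514) = 33.08°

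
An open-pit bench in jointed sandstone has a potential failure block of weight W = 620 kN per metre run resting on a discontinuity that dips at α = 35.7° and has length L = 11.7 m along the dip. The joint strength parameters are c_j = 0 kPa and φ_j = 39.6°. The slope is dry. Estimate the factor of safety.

FS = 1.15

Resolving the block weight along and normal to the plane and applying the Mohr–Coulomb strength on the joint:
N' = W cosα = 620·cos35.7° = 503.5 kN/m
Driving force T = W sinα = 620·sin35.7° = 361.8 kN/m
Resisting force R = c_j·L + N'·tanφ_j = 0·11.7 + 503.5·tan39.6° = 0.0 + 416.5 = 416.5 kN/m
FS = R / T = 416.5 / 361.8 = 1.151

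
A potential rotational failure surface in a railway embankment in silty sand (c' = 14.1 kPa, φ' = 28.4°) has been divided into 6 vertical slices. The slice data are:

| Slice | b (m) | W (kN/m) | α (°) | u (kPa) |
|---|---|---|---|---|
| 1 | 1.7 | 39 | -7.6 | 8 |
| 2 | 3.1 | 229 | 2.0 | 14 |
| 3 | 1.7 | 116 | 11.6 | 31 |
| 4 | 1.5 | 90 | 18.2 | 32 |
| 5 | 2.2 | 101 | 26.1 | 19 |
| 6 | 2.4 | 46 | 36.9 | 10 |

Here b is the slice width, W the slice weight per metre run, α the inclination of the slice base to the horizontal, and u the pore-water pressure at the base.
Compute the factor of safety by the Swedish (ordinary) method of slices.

FS = 3.04

Ordinary method of slices: FS = Σ[c'·Δl_i + (W_i cosα_i − u_i·Δl_i)·tanφ'] / Σ W_i sinα_i, with Δl_i = b_i / cosα_i.
Slice 1: Δl = 1.7/cos(-7.6°) = 1.715 m; N'_1 = 39·cos(-7.6°) − 8·1.715 = 24.9; c'Δl = 24.18; W sinα = -5.2
Slice 2: Δl = 3.1/cos2.0° = 3.102 m; N'_2 = 229·cos2.0° − 14·3.102 = 185.4; c'Δl = 43.74; W sinα = 8.0
Slice 3: Δl = 1.7/cos11.6° = 1.735 m; N'_3 = 116·cos11.6° − 31·1.735 = 59.8; c'Δl = 24.47; W sinα = 23.3
Slice 4: Δl = 1.5/cos18.2° = 1.579 m; N'_4 = 90·cos18.2° − 32·1.579 = 35.0; c'Δl = 22.26; W sinα = 28.1
Slice 5: Δl = 2.2/cos26.1° = 2.450 m; N'_5 = 101·cos26.1° − 19·2.450 = 44.2; c'Δl = 34.54; W sinα = 44.4
Slice 6: Δl = 2.4/cos36.9° = 3.001 m; N'_6 = 46·cos36.9° − 10·3.001 = 6.8; c'Δl = 42.32; W sinα = 27.6
Σc'Δl = 191.5 kN/m; ΣN' = 356.1 kN/m; ΣW sinα = 126.3 kN/m
Resisting = 191.5 + 356.1·tan28.4° = 191.5 + 192.5 = 384.1 kN/m
FS = 384.1 / 126.3 = 3.040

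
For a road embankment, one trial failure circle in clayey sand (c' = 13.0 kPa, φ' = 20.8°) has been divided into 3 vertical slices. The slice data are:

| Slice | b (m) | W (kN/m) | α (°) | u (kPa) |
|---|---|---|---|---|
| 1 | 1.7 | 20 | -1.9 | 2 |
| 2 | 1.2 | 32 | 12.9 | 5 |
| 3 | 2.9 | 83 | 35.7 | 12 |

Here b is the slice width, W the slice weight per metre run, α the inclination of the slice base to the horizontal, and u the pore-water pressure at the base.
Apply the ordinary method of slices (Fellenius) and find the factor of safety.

FS = 2.00

Ordinary method of slices: FS = Σ[c'·Δl_i + (W_i cosα_i − u_i·Δl_i)·tanφ'] / Σ W_i sinα_i, with Δl_i = b_i / cosα_i.
Slice 1: Δl = 1.7/cos(-1.9°) = 1.701 m; N'_1 = 20·cos(-1.9°) − 2·1.701 = 16.6; c'Δl = 22.11; W sinα = -0.7
Slice 2: Δl = 1.2/cos12.9° = 1.231 m; N'_2 = 32·cos12.9° − 5·1.231 = 25.0; c'Δl = 16.00; W sinα = 7.1
Slice 3: Δl = 2.9/cos35.7° = 3.571 m; N'_3 = 83·cos35.7° − 12·3.571 = 24.6; c'Δl = 46.42; W sinα = 48.4
Σc'Δl = 84.5 kN/m; ΣN' = 66.2 kN/m; ΣW sinα = 54.9 kN/m
Resisting = 84.5 + 66.2·tan20.8° = 84.5 + 25.1 = 109.7 kN/m
FS = 109.7 / 54.9 = 1.997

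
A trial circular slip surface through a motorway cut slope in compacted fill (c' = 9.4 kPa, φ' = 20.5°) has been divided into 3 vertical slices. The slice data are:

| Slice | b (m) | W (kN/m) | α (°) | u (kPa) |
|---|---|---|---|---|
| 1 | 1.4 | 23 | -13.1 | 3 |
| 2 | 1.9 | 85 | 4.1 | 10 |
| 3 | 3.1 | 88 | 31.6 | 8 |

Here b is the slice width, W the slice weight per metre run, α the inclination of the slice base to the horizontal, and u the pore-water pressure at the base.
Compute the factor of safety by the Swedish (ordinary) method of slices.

Ordinary method of slices: FS = Σ[c'·Δl_i + (W_i cosα_i − u_i·Δl_i)·tanφ'] / Σ W_i sinα_i, with Δl_i = b_i / cosα_i.
Slice 1: Δl = 1.4/cos(-13.1°) = 1.437 m; N'_1 = 23·cos(-13.1°) − 3·1.437 = 18.1; c'Δl = 13.51; W sinα = -5.2
Slice 2: Δl = 1.9/cos4.1° = 1.905 m; N'_2 = 85·cos4.1° − 10·1.905 = 65.7; c'Δl = 17.91; W sinα = 6.1
Slice 3: Δl = 3.1/cos31.6° = 3.640 m; N'_3 = 88·cos31.6° − 8·3.640 = 45.8; c'Δl = 34.21; W sinα = 46.1
Σc'Δl = 65.6 kN/m; ΣN' = 129.7 kN/m; ΣW sinα = 47.0 kN/m
Resisting = 65.6 + 129.7·tan20.5° = 65.6 + 48.5 = 114.1 kN/m
FS = 114.1 / 47.0 = 2.429

FS = 2.43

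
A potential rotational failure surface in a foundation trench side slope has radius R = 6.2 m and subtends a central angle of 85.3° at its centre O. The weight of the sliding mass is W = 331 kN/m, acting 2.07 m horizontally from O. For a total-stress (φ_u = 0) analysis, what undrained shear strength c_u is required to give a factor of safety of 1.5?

FS = c_u·L_a·R / (W·d), so c_u = FS·W·d / (L_a·R).
Arc length L_a = R·θ = 6.2·(85.3°·π/180) = 6.2·1.4888 = 9.23 m
c_u = 1.5·331·2.07 / (9.23·6.2) = 1027.8 / 57.23 = 17.96 kPa

c_u = 18.0 kPa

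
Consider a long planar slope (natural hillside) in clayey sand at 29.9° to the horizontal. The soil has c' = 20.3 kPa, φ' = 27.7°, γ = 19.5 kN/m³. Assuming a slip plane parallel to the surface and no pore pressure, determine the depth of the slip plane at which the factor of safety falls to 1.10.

Setting FS = 1.10 in FS = [c' + γz cos²β tanφ'] / [γz sinβ cosβ] and solving for z:
z = c' / [γ cosβ (FS·sinβ − cosβ·tanφ')]
  = 20.3 / [19.5·cos29.9°·(1.10·sin29.9° − cos29.9°·tan27.7°)]
  = 20.3 / [19.5·0.8669·(1.10·0.4985 − 0.8669·0.5250)]
  = 20.3 / 1.5756 = 12.884 m

z = 12.88 m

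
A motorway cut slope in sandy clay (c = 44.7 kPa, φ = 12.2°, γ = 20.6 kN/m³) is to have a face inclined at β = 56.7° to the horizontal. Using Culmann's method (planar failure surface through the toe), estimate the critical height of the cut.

Culmann's analysis gives the critical failure plane at α_cr = (β + φ)/2 = (56.7 + 12.2)/2 = 34.5°, and the critical height
H_c = (4c/γ) · sinβ cosφ / [1 − cos(β − φ)]
    = (4·44.7/20.6) · sin56.7°·cos12.2° / [1 − cos(44.5°)]
    = 8.680 · 0.8358·0.9774 / [1 − 0.7133]
    = 8.680 · 0.8169 / 0.2867
    = 24.73 m

H_c = 24.73 m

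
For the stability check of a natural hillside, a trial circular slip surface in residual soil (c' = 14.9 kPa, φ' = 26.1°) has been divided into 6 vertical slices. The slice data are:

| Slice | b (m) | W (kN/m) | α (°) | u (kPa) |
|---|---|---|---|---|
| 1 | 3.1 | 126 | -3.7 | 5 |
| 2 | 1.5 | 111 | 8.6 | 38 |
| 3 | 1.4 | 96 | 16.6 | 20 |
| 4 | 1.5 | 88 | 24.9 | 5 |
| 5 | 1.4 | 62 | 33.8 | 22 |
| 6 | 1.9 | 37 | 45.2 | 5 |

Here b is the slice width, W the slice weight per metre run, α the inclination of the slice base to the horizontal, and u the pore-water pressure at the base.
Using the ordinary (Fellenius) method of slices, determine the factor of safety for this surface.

Ordinary method of slices: FS = Σ[c'·Δl_i + (W_i cosα_i − u_i·Δl_i)·tanφ'] / Σ W_i sinα_i, with Δl_i = b_i / cosα_i.
Slice 1: Δl = 3.1/cos(-3.7°) = 3.106 m; N'_1 = 126·cos(-3.7°) − 5·3.106 = 110.2; c'Δl = 46.29; W sinα = -8.1
Slice 2: Δl = 1.5/cos8.6° = 1.517 m; N'_2 = 111·cos8.6° − 38·1.517 = 52.1; c'Δl = 22.60; W sinα = 16.6
Slice 3: Δl = 1.4/cos16.6° = 1.461 m; N'_3 = 96·cos16.6° − 20·1.461 = 62.8; c'Δl = 21.77; W sinα = 27.4
Slice 4: Δl = 1.5/cos24.9° = 1.654 m; N'_4 = 88·cos24.9° − 5·1.654 = 71.6; c'Δl = 24.64; W sinα = 37.1
Slice 5: Δl = 1.4/cos33.8° = 1.685 m; N'_5 = 62·cos33.8° − 22·1.685 = 14.5; c'Δl = 25.10; W sinα = 34.5
Slice 6: Δl = 1.9/cos45.2° = 2.696 m; N'_6 = 37·cos45.2° − 5·2.696 = 12.6; c'Δl = 40.18; W sinα = 26.3
Σc'Δl = 180.6 kN/m; ΣN' = 323.7 kN/m; ΣW sinα = 133.7 kN/m
Resisting = 180.6 + 323.7·tan26.1° = 180.6 + 158.6 = 339.2 kN/m
FS = 339.2 / 133.7 = 2.537

FS = 2.54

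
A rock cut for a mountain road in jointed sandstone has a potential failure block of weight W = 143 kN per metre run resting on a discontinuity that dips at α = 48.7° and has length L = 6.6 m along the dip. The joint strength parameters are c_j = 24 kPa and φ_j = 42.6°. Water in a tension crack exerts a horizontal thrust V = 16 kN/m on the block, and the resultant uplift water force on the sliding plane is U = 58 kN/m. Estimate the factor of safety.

FS = 1.53

Resolving the block weight along and normal to the plane and applying the Mohr–Coulomb strength on the joint:
N' = W cosα − U − V sinα = 143·cos48.7° − 58 − 16·sin48.7° = 24.4 kN/m
Driving force T = W sinα + V cosα = 143·sin48.7° + 16·cos48.7° = 118.0 kN/m
Resisting force R = c_j·L + N'·tanφ_j = 24·6.6 + 24.4·tan42.6° = 158.4 + 22.4 = 180.8 kN/m
FS = R / T = 180.8 / 118.0 = 1.532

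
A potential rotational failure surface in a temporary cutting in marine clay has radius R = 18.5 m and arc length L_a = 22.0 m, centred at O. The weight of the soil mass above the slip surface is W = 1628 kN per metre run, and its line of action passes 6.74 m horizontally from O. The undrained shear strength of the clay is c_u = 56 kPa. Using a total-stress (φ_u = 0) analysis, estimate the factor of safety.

FS = 2.08

Taking moments about the centre O, the resisting moment is provided by the undrained shear strength acting along the arc:
M_R = c_u·L_a·R = 56·22.00·18.5 = 22792.0 kN·m/m
M_D = W·d = 1628·6.74 = 10972.7 kN·m/m
FS = M_R / M_D = 22792.0 / 10972.7 = 2.077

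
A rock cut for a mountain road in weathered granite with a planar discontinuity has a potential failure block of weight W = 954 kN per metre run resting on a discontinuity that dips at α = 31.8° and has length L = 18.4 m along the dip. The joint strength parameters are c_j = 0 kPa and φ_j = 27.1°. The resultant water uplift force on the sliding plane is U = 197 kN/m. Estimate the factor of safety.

Resolving the block weight along and normal to the plane and applying the Mohr–Coulomb strength on the joint:
N' = W cosα − U = 954·cos31.8° − 197 = 613.8 kN/m
Driving force T = W sinα = 954·sin31.8° = 502.7 kN/m
Resisting force R = c_j·L + N'·tanφ_j = 0·18.4 + 613.8·tan27.1° = 0.0 + 314.1 = 314.1 kN/m
FS = R / T = 314.1 / 502.7 = 0.625

FS = 0.62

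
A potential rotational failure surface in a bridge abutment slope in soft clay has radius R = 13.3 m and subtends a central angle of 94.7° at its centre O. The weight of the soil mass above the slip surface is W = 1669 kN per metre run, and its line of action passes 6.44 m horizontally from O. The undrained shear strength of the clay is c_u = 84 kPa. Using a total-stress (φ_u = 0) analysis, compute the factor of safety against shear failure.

FS = 2.28

Taking moments about the centre O, the resisting moment is provided by the undrained shear strength acting along the arc:
Arc length L_a = R·θ = 13.3·(94.7°·π/180) = 13.3·1.6528 = 21.98 m
M_R = c_u·L_a·R = 84·21.98·13.3 = 24559.0 kN·m/m
M_D = W·d = 1669·6.44 = 10748.4 kN·m/m
FS = M_R / M_D = 24559.0 / 10748.4 = 2.285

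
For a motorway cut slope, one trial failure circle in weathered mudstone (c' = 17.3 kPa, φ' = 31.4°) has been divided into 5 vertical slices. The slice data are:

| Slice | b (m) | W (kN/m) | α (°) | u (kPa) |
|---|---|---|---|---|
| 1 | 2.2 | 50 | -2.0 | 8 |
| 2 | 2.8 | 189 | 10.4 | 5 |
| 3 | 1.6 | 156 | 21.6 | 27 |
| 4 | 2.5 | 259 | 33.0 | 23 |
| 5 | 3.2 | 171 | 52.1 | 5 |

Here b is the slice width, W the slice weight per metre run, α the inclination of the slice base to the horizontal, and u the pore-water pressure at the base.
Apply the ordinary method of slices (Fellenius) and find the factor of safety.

FS = 1.59

Ordinary method of slices: FS = Σ[c'·Δl_i + (W_i cosα_i − u_i·Δl_i)·tanφ'] / Σ W_i sinα_i, with Δl_i = b_i / cosα_i.
Slice 1: Δl = 2.2/cos(-2.0°) = 2.201 m; N'_1 = 50·cos(-2.0°) − 8·2.201 = 32.4; c'Δl = 38.08; W sinα = -1.7
Slice 2: Δl = 2.8/cos10.4° = 2.847 m; N'_2 = 189·cos10.4° − 5·2.847 = 171.7; c'Δl = 49.25; W sinα = 34.1
Slice 3: Δl = 1.6/cos21.6° = 1.721 m; N'_3 = 156·cos21.6° − 27·1.721 = 98.6; c'Δl = 29.77; W sinα = 57.4
Slice 4: Δl = 2.5/cos33.0° = 2.981 m; N'_4 = 259·cos33.0° − 23·2.981 = 148.7; c'Δl = 51.57; W sinα = 141.1
Slice 5: Δl = 3.2/cos52.1° = 5.209 m; N'_5 = 171·cos52.1° − 5·5.209 = 79.0; c'Δl = 90.12; W sinα = 134.9
Σc'Δl = 258.8 kN/m; ΣN' = 530.3 kN/m; ΣW sinα = 365.8 kN/m
Resisting = 258.8 + 530.3·tan31.4° = 258.8 + 323.7 = 582.5 kN/m
FS = 582.5 / 365.8 = 1.592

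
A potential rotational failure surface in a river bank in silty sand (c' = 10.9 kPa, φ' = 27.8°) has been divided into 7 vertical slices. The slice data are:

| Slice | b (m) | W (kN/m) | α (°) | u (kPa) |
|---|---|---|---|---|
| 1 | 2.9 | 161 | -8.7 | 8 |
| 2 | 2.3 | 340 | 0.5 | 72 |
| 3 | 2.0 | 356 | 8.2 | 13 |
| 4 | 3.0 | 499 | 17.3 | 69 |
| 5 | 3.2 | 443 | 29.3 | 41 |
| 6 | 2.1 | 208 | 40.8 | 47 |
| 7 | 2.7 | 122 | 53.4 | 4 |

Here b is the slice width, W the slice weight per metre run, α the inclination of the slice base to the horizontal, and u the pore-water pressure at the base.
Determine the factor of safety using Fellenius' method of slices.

Ordinary method of slices: FS = Σ[c'·Δl_i + (W_i cosα_i − u_i·Δl_i)·tanφ'] / Σ W_i sinα_i, with Δl_i = b_i / cosα_i.
Slice 1: Δl = 2.9/cos(-8.7°) = 2.934 m; N'_1 = 161·cos(-8.7°) − 8·2.934 = 135.7; c'Δl = 31.98; W sinα = -24.4
Slice 2: Δl = 2.3/cos0.5° = 2.300 m; N'_2 = 340·cos0.5° − 72·2.300 = 174.4; c'Δl = 25.07; W sinα = 3.0
Slice 3: Δl = 2.0/cos8.2° = 2.021 m; N'_3 = 356·cos8.2° − 13·2.021 = 326.1; c'Δl = 22.03; W sinα = 50.8
Slice 4: Δl = 3.0/cos17.3° = 3.142 m; N'_4 = 499·cos17.3° − 69·3.142 = 259.6; c'Δl = 34.25; W sinα = 148.4
Slice 5: Δl = 3.2/cos29.3° = 3.669 m; N'_5 = 443·cos29.3° − 41·3.669 = 235.9; c'Δl = 40.00; W sinα = 216.8
Slice 6: Δl = 2.1/cos40.8° = 2.774 m; N'_6 = 208·cos40.8° − 47·2.774 = 27.1; c'Δl = 30.24; W sinα = 135.9
Slice 7: Δl = 2.7/cos53.4° = 4.528 m; N'_7 = 122·cos53.4° − 4·4.528 = 54.6; c'Δl = 49.36; W sinα = 97.9
Σc'Δl = 232.9 kN/m; ΣN' = 1213.3 kN/m; ΣW sinα = 628.4 kN/m
Resisting = 232.9 + 1213.3·tan27.8° = 232.9 + 639.7 = 872.6 kN/m
FS = 872.6 / 628.4 = 1.389

FS = 1.39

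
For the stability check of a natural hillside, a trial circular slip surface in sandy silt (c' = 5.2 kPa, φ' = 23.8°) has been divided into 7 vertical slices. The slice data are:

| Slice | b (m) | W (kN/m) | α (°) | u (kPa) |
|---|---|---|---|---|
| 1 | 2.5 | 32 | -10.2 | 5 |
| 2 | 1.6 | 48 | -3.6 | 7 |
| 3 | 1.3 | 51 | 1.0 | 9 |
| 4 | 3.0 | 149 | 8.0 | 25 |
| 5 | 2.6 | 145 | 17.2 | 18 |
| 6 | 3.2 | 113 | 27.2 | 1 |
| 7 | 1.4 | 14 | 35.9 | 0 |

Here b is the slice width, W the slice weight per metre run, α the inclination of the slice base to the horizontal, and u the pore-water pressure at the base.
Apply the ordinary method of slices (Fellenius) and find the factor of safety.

Ordinary method of slices: FS = Σ[c'·Δl_i + (W_i cosα_i − u_i·Δl_i)·tanφ'] / Σ W_i sinα_i, with Δl_i = b_i / cosα_i.
Slice 1: Δl = 2.5/cos(-10.2°) = 2.540 m; N'_1 = 32·cos(-10.2°) − 5·2.540 = 18.8; c'Δl = 13.21; W sinα = -5.7
Slice 2: Δl = 1.6/cos(-3.6°) = 1.603 m; N'_2 = 48·cos(-3.6°) − 7·1.603 = 36.7; c'Δl = 8.34; W sinα = -3.0
Slice 3: Δl = 1.3/cos1.0° = 1.300 m; N'_3 = 51·cos1.0° − 9·1.300 = 39.3; c'Δl = 6.76; W sinα = 0.9
Slice 4: Δl = 3.0/cos8.0° = 3.029 m; N'_4 = 149·cos8.0° − 25·3.029 = 71.8; c'Δl = 15.75; W sinα = 20.7
Slice 5: Δl = 2.6/cos17.2° = 2.722 m; N'_5 = 145·cos17.2° − 18·2.722 = 89.5; c'Δl = 14.15; W sinα = 42.9
Slice 6: Δl = 3.2/cos27.2° = 3.598 m; N'_6 = 113·cos27.2° − 1·3.598 = 96.9; c'Δl = 18.71; W sinα = 51.7
Slice 7: Δl = 1.4/cos35.9° = 1.728 m; N'_7 = 14·cos35.9° − 0·1.728 = 11.3; c'Δl = 8.99; W sinα = 8.2
Σc'Δl = 85.9 kN/m; ΣN' = 364.4 kN/m; ΣW sinα = 115.7 kN/m
Resisting = 85.9 + 364.4·tan23.8° = 85.9 + 160.7 = 246.6 kN/m
FS = 246.6 / 115.7 = 2.132

FS = 2.13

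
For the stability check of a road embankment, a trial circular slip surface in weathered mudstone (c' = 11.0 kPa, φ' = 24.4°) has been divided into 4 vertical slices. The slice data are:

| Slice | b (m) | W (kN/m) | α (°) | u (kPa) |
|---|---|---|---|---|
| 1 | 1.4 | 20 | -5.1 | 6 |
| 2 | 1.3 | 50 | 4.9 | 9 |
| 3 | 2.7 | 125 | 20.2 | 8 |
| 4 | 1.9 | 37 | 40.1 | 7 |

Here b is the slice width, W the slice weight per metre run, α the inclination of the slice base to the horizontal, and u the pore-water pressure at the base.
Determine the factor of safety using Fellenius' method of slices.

FS = 2.29

Ordinary method of slices: FS = Σ[c'·Δl_i + (W_i cosα_i − u_i·Δl_i)·tanφ'] / Σ W_i sinα_i, with Δl_i = b_i / cosα_i.
Slice 1: Δl = 1.4/cos(-5.1°) = 1.406 m; N'_1 = 20·cos(-5.1°) − 6·1.406 = 11.5; c'Δl = 15.46; W sinα = -1.8
Slice 2: Δl = 1.3/cos4.9° = 1.305 m; N'_2 = 50·cos4.9° − 9·1.305 = 38.1; c'Δl = 14.35; W sinα = 4.3
Slice 3: Δl = 2.7/cos20.2° = 2.877 m; N'_3 = 125·cos20.2° − 8·2.877 = 94.3; c'Δl = 31.65; W sinα = 43.2
Slice 4: Δl = 1.9/cos40.1° = 2.484 m; N'_4 = 37·cos40.1° − 7·2.484 = 10.9; c'Δl = 27.32; W sinα = 23.8
Σc'Δl = 88.8 kN/m; ΣN' = 154.8 kN/m; ΣW sinα = 69.5 kN/m
Resisting = 88.8 + 154.8·tan24.4° = 88.8 + 70.2 = 159.0 kN/m
FS = 159.0 / 69.5 = 2.288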